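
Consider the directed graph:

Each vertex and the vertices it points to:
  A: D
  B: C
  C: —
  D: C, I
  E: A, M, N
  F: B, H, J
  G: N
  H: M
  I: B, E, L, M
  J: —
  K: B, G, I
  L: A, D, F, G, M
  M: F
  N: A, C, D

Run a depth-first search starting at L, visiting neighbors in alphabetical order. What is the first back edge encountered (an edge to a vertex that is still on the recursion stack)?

DFS from L (visiting neighbors in alphabetical order); mark gray on enter, black on exit:
L gray
  A gray
    D gray
      C gray
      C black
      I gray
        B gray
          B→C: C black — skip
        B black
        E gray
          E→A: A is gray → back edge
First back edge: E → A.

E->A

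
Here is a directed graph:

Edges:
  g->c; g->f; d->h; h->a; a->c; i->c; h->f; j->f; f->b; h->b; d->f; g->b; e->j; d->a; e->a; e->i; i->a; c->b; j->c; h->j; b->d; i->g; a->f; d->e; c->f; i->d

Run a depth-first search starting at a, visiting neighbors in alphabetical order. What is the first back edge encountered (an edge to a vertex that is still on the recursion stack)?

DFS from a (visiting neighbors in alphabetical order); mark gray on enter, black on exit:
a gray
  c gray
    b gray
      d gray
        d→a: a is gray → back edge
First back edge: d → a.

d->a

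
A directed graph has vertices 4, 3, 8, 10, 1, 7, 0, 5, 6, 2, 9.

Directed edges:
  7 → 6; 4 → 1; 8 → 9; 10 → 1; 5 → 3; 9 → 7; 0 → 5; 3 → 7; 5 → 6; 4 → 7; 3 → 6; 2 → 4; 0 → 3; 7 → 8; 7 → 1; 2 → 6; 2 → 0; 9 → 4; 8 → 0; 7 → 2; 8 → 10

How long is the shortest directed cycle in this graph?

For each vertex v, BFS finds the shortest path from v back to v.
The shortest such closed walk is 9 → 7 → 8 → 9, length 3.

3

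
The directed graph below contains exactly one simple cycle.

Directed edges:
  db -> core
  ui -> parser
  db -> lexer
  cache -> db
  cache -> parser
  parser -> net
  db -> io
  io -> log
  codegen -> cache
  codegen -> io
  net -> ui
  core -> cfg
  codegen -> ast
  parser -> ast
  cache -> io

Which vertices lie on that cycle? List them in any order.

DFS with gray/black marking from parser:
parser gray
  net gray
    ui gray
      ui→parser: parser is gray → back edge
Back edge closes the cycle parser → net → ui → parser; its vertices are {ui, net, parser}.

ui, net, parser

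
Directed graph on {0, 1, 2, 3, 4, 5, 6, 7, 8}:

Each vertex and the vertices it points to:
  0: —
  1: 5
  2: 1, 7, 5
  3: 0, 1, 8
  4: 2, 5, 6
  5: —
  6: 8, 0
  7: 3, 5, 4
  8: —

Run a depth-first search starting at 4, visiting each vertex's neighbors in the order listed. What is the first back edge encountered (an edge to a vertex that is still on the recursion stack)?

DFS from 4 (visiting each vertex's neighbors in the order listed); mark gray on enter, black on exit:
4 gray
  2 gray
    1 gray
      5 gray
      5 black
    1 black
    7 gray
      3 gray
        0 gray
        0 black
        3→1: 1 black — skip
        8 gray
        8 black
      3 black
      7→5: 5 black — skip
      7→4: 4 is gray → back edge
First back edge: 7 → 4.

7→4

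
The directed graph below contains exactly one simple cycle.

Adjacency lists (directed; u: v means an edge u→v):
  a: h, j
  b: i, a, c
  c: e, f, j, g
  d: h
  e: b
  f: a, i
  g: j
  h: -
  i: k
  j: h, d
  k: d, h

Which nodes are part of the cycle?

DFS with gray/black marking from b:
b gray
  i gray
    k gray
      d gray
        h gray
        h black
      d black
      k→h: h black — skip
    k black
  i black
  a gray
    a→h: h black — skip
    j gray
      j→h: h black — skip
      j→d: d black — skip
    j black
  a black
  c gray
    e gray
      e→b: b is gray → back edge
Back edge closes the cycle b → c → e → b; its vertices are {b, c, e}.

b, c, e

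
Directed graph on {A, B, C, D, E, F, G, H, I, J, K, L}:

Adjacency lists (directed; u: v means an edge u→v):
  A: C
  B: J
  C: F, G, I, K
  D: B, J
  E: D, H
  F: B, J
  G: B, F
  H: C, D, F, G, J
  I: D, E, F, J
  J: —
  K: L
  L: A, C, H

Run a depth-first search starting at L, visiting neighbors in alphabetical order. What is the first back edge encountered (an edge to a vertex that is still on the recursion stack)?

H→C

DFS from L (visiting neighbors in alphabetical order); mark gray on enter, black on exit:
L gray
  A gray
    C gray
      F gray
        B gray
          J gray
          J black
        B black
        F→J: J black — skip
      F black
      G gray
        G→B: B black — skip
        G→F: F black — skip
      G black
      I gray
        D gray
          D→B: B black — skip
          D→J: J black — skip
        D black
        E gray
          E→D: D black — skip
          H gray
            H→C: C is gray → back edge
First back edge: H → C.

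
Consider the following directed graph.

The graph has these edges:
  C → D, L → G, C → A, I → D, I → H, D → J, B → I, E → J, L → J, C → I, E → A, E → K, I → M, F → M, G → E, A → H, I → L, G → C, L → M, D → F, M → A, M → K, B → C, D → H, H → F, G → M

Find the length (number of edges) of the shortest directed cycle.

For each vertex v, BFS finds the shortest path from v back to v.
The shortest such closed walk is I → L → G → C → I, length 4.

4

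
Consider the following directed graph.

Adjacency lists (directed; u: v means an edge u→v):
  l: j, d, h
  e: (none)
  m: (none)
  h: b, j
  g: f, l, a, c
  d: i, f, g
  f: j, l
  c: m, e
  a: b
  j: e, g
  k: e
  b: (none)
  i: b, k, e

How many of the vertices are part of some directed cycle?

6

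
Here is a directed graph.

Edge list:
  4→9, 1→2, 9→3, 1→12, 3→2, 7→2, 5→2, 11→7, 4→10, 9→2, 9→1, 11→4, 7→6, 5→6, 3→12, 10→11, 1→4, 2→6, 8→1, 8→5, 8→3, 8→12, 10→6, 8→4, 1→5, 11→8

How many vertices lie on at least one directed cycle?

6

A vertex is on a directed cycle iff it belongs to a strongly connected component of size ≥ 2 (or has a self-loop).
The vertices on cycles are {1, 4, 8, 9, 10, 11} — 6 in total.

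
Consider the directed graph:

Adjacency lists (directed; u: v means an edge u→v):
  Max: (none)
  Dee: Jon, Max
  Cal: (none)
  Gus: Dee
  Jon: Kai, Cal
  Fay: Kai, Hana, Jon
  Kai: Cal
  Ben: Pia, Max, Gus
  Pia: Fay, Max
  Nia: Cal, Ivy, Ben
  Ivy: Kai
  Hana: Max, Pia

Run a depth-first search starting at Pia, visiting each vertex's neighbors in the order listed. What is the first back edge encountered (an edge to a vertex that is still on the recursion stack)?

Hana->Pia

DFS from Pia (visiting each vertex's neighbors in the order listed); mark gray on enter, black on exit:
Pia gray
  Fay gray
    Kai gray
      Cal gray
      Cal black
    Kai black
    Hana gray
      Max gray
      Max black
      Hana→Pia: Pia is gray → back edge
First back edge: Hana → Pia.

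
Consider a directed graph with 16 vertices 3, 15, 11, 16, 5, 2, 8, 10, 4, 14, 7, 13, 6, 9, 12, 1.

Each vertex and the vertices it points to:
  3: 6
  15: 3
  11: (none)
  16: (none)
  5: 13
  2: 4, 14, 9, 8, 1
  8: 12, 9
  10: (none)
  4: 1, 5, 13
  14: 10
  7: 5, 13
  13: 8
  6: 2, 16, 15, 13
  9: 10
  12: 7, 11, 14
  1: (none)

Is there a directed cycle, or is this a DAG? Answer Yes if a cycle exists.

DFS with white/gray/black marking, starting from 11:
11 gray
11 black
3 gray
  6 gray
    2 gray
      4 gray
        1 gray
        1 black
        5 gray
          13 gray
            8 gray
              12 gray
                7 gray
                  7→5: 5 is gray → back edge
Back edge found, so a cycle exists: 5 → 13 → 8 → 12 → 7 → 5.

Yes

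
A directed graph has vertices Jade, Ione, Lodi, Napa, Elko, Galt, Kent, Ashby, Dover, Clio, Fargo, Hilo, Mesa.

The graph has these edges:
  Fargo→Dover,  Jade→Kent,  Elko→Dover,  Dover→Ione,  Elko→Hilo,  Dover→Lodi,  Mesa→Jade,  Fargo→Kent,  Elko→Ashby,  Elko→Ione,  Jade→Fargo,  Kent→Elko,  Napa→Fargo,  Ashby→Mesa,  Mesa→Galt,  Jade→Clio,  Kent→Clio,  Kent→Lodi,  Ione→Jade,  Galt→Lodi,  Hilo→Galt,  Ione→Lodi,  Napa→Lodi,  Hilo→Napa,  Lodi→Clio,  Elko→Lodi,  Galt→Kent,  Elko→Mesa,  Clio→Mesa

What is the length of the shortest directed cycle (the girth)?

For each vertex v, BFS finds the shortest path from v back to v.
The shortest such closed walk is Mesa → Jade → Clio → Mesa, length 3.

3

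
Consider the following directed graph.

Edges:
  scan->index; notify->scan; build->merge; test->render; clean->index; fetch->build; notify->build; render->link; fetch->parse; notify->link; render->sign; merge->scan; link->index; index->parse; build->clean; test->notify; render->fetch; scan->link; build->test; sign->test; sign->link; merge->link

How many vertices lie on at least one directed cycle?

6

A vertex is on a directed cycle iff it belongs to a strongly connected component of size ≥ 2 (or has a self-loop).
The vertices on cycles are {sign, test, build, fetch, notify, render} — 6 in total.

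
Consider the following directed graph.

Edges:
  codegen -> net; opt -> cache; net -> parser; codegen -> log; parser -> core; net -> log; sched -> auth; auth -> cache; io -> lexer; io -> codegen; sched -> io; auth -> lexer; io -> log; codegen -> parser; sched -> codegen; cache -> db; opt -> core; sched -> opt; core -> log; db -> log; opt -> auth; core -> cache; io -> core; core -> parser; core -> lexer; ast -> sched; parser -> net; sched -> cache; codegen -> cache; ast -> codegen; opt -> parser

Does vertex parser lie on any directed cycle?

Yes

parser is on a cycle iff parser can reach itself via ≥1 edge.
parser → net → parser — yes.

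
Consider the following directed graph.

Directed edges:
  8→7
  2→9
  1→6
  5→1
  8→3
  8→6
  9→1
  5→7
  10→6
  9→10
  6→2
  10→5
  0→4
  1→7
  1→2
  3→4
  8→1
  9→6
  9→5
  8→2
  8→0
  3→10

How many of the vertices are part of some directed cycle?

6

A vertex is on a directed cycle iff it belongs to a strongly connected component of size ≥ 2 (or has a self-loop).
The vertices on cycles are {1, 2, 5, 6, 9, 10} — 6 in total.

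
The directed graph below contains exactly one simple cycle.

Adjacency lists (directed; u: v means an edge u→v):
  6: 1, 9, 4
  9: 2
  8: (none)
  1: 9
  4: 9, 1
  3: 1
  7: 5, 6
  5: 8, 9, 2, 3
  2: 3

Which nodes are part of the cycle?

1, 2, 3, 9

DFS with gray/black marking from 2:
2 gray
  3 gray
    1 gray
      9 gray
        9→2: 2 is gray → back edge
Back edge closes the cycle 2 → 3 → 1 → 9 → 2; its vertices are {1, 2, 3, 9}.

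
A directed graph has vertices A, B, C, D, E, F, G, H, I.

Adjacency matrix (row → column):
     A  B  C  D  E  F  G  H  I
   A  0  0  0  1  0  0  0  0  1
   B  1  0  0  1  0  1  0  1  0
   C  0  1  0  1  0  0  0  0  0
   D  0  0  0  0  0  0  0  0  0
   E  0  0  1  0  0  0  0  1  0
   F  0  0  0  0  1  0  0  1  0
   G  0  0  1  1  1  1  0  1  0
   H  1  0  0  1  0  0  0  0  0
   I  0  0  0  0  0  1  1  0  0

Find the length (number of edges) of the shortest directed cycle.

4

For each vertex v, BFS finds the shortest path from v back to v.
The shortest such closed walk is I → G → H → A → I, length 4.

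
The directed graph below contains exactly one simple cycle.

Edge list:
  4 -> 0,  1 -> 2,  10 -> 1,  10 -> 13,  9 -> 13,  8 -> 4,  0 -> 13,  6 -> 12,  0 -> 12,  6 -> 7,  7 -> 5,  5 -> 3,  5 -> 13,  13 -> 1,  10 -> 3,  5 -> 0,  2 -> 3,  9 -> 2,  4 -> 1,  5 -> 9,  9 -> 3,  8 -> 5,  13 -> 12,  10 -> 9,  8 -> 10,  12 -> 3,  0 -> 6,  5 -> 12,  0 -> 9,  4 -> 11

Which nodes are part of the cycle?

0, 5, 6, 7

DFS with gray/black marking from 5:
5 gray
  13 gray
    12 gray
      3 gray
      3 black
    12 black
    1 gray
      2 gray
        2→3: 3 black — skip
      2 black
    1 black
  13 black
  9 gray
    9→13: 13 black — skip
    9→2: 2 black — skip
    9→3: 3 black — skip
  9 black
  5→12: 12 black — skip
  5→3: 3 black — skip
  0 gray
    0→13: 13 black — skip
    0→12: 12 black — skip
    0→9: 9 black — skip
    6 gray
      7 gray
        7→5: 5 is gray → back edge
Back edge closes the cycle 5 → 0 → 6 → 7 → 5; its vertices are {0, 5, 6, 7}.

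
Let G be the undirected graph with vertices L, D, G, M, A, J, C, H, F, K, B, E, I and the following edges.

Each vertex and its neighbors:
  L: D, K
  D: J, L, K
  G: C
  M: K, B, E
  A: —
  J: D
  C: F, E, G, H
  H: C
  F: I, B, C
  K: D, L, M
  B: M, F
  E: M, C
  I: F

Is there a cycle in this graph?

DFS, tracking each vertex's parent; an edge to a visited non-parent vertex closes a cycle.
Start from I:
visit I (parent –)
  visit F (parent I)
    F–I: parent, skip
    visit B (parent F)
      visit M (parent B)
        visit K (parent M)
          visit D (parent K)
            visit J (parent D)
              J–D: parent, skip
            visit L (parent D)
              L–D: parent, skip
              L–K: K visited and ≠ parent → cycle
Cycle: K – D – L – K.

Yes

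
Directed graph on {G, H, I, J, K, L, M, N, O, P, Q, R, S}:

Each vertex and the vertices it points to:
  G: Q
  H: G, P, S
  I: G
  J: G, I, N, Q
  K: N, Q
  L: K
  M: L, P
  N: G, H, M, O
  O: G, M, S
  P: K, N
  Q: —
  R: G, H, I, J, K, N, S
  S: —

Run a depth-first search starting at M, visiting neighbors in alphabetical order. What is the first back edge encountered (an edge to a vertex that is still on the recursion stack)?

DFS from M (visiting neighbors in alphabetical order); mark gray on enter, black on exit:
M gray
  L gray
    K gray
      N gray
        G gray
          Q gray
          Q black
        G black
        H gray
          H→G: G black — skip
          P gray
            P→K: K is gray → back edge
First back edge: P → K.

P->K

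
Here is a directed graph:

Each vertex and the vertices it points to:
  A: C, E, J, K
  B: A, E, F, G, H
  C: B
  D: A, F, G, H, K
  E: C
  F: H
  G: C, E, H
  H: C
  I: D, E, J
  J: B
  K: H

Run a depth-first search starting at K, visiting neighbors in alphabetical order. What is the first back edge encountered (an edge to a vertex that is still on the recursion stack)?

DFS from K (visiting neighbors in alphabetical order); mark gray on enter, black on exit:
K gray
  H gray
    C gray
      B gray
        A gray
          A→C: C is gray → back edge
First back edge: A → C.

A→C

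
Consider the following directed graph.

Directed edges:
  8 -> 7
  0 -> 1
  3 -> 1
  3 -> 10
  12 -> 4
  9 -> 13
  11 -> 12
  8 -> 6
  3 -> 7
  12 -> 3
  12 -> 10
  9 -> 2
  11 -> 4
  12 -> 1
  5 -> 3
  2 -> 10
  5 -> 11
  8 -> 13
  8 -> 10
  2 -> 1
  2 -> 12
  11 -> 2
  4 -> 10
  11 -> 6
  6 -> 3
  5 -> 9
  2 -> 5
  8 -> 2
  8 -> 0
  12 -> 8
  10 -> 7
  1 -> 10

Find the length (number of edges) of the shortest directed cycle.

3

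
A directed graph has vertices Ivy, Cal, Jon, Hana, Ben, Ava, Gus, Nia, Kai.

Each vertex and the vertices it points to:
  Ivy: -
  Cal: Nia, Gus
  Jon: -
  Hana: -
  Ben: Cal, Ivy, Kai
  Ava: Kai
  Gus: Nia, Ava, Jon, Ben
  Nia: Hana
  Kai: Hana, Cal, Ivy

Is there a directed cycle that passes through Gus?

Yes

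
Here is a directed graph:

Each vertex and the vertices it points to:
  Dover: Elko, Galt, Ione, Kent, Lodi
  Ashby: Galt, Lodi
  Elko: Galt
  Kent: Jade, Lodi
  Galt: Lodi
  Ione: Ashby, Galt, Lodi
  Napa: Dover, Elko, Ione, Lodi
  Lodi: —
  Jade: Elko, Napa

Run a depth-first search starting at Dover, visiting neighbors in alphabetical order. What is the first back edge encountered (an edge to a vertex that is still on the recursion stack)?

Napa→Dover

DFS from Dover (visiting neighbors in alphabetical order); mark gray on enter, black on exit:
Dover gray
  Elko gray
    Galt gray
      Lodi gray
      Lodi black
    Galt black
  Elko black
  Dover→Galt: Galt black — skip
  Ione gray
    Ashby gray
      Ashby→Galt: Galt black — skip
      Ashby→Lodi: Lodi black — skip
    Ashby black
    Ione→Galt: Galt black — skip
    Ione→Lodi: Lodi black — skip
  Ione black
  Kent gray
    Jade gray
      Jade→Elko: Elko black — skip
      Napa gray
        Napa→Dover: Dover is gray → back edge
First back edge: Napa → Dover.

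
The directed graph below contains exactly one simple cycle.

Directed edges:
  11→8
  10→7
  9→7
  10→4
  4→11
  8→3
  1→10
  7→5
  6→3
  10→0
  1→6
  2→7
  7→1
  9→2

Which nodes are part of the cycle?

1, 7, 10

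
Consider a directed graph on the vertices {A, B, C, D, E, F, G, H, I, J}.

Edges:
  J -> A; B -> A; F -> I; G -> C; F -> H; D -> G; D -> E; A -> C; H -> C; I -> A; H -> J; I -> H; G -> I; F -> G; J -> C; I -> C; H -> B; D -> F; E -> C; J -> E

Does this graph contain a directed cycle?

DFS with white/gray/black marking, starting from F:
F gray
  G gray
    C gray
    C black
    I gray
      A gray
        A→C: C black — skip
      A black
      I→C: C black — skip
      H gray
        J gray
          J→A: A black — skip
          E gray
            E→C: C black — skip
          E black
          J→C: C black — skip
        J black
        H→C: C black — skip
        B gray
          B→A: A black — skip
        B black
      H black
    I black
  G black
  F→I: I black — skip
  F→H: H black — skip
F black
D gray
  D→F: F black — skip
  D→G: G black — skip
  D→E: E black — skip
D black
Every edge goes to a white or black vertex — no back edge, so the graph is acyclic.

No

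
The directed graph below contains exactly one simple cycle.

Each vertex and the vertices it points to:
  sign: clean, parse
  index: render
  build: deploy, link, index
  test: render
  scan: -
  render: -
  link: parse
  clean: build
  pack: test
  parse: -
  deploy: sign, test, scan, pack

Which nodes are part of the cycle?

DFS with gray/black marking from build:
build gray
  deploy gray
    sign gray
      clean gray
        clean→build: build is gray → back edge
Back edge closes the cycle build → deploy → sign → clean → build; its vertices are {sign, build, clean, deploy}.

sign, build, clean, deploy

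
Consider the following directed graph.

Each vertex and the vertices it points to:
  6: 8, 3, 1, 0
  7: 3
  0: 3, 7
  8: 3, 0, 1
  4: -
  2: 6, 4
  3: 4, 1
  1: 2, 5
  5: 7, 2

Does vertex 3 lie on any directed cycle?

3 is on a cycle iff 3 can reach itself via ≥1 edge.
3 → 1 → 2 → 6 → 3 — yes.

Yes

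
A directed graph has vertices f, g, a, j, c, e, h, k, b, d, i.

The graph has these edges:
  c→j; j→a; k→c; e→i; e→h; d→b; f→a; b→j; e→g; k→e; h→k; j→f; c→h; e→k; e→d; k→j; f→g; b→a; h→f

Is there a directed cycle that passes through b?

No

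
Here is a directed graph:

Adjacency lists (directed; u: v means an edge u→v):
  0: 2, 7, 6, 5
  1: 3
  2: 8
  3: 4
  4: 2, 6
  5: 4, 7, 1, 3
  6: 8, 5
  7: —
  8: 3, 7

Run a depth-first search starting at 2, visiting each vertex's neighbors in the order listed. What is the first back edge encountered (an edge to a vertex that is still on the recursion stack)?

DFS from 2 (visiting each vertex's neighbors in the order listed); mark gray on enter, black on exit:
2 gray
  8 gray
    3 gray
      4 gray
        4→2: 2 is gray → back edge
First back edge: 4 → 2.

4→2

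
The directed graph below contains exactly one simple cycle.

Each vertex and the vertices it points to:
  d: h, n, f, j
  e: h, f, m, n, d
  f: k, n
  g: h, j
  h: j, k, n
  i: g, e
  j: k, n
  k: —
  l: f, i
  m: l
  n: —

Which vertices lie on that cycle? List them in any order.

DFS with gray/black marking from i:
i gray
  g gray
    h gray
      j gray
        k gray
        k black
        n gray
        n black
      j black
      h→k: k black — skip
      h→n: n black — skip
    h black
    g→j: j black — skip
  g black
  e gray
    e→h: h black — skip
    f gray
      f→k: k black — skip
      f→n: n black — skip
    f black
    m gray
      l gray
        l→f: f black — skip
        l→i: i is gray → back edge
Back edge closes the cycle i → e → m → l → i; its vertices are {e, i, l, m}.

e, i, l, m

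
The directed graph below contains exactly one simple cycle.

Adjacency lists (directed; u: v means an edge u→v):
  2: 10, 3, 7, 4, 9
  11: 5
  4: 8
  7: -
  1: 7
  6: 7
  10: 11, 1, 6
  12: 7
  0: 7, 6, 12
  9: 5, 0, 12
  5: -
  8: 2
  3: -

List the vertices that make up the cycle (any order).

2, 4, 8

DFS with gray/black marking from 2:
2 gray
  10 gray
    11 gray
      5 gray
      5 black
    11 black
    1 gray
      7 gray
      7 black
    1 black
    6 gray
      6→7: 7 black — skip
    6 black
  10 black
  3 gray
  3 black
  2→7: 7 black — skip
  4 gray
    8 gray
      8→2: 2 is gray → back edge
Back edge closes the cycle 2 → 4 → 8 → 2; its vertices are {2, 4, 8}.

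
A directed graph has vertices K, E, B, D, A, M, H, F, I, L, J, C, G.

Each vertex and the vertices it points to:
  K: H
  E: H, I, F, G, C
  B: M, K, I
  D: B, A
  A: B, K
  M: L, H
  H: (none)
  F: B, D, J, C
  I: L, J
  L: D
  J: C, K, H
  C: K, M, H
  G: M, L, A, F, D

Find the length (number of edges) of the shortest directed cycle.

4

For each vertex v, BFS finds the shortest path from v back to v.
The shortest such closed walk is I → L → D → B → I, length 4.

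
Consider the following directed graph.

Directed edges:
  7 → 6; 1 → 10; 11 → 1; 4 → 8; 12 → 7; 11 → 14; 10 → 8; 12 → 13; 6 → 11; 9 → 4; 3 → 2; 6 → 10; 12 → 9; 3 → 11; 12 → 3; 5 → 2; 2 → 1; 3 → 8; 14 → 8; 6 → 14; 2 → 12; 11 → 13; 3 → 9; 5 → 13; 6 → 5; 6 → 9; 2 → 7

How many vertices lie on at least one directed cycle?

6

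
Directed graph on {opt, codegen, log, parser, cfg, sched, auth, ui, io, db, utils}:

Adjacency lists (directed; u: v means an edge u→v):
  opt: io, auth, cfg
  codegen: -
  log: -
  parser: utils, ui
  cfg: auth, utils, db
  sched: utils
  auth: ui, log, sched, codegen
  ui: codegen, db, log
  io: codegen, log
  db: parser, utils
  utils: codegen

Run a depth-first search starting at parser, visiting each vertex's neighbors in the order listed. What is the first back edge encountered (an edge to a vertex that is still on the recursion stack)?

db→parser

DFS from parser (visiting each vertex's neighbors in the order listed); mark gray on enter, black on exit:
parser gray
  utils gray
    codegen gray
    codegen black
  utils black
  ui gray
    ui→codegen: codegen black — skip
    db gray
      db→parser: parser is gray → back edge
First back edge: db → parser.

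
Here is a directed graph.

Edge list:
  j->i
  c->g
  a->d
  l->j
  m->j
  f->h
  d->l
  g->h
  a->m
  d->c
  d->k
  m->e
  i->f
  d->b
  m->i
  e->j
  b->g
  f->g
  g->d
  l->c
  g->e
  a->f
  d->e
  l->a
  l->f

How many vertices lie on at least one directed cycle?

11

A vertex is on a directed cycle iff it belongs to a strongly connected component of size ≥ 2 (or has a self-loop).
The vertices on cycles are {a, b, c, d, e, f, g, i, j, l, m} — 11 in total.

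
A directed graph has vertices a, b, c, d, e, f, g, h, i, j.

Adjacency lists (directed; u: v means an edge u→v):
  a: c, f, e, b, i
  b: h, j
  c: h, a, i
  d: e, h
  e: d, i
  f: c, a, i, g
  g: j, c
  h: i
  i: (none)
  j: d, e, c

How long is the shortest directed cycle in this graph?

For each vertex v, BFS finds the shortest path from v back to v.
The shortest such closed walk is f → a → f, length 2.

2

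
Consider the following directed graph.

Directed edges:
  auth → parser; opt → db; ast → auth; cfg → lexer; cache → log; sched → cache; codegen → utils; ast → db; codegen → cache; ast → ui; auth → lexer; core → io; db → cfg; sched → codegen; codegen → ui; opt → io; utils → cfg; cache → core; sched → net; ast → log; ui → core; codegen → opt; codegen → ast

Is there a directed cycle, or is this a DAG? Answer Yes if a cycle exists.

No

DFS with white/gray/black marking, starting from cache:
cache gray
  core gray
    io gray
    io black
  core black
  log gray
  log black
cache black
ast gray
  auth gray
    parser gray
    parser black
    lexer gray
    lexer black
  auth black
  db gray
    cfg gray
      cfg→lexer: lexer black — skip
    cfg black
  db black
  ui gray
    ui→core: core black — skip
  ui black
  ast→log: log black — skip
ast black
opt gray
  opt→io: io black — skip
  opt→db: db black — skip
opt black
sched gray
  net gray
  net black
  codegen gray
    codegen→ast: ast black — skip
    utils gray
      utils→cfg: cfg black — skip
    utils black
    codegen→cache: cache black — skip
    codegen→opt: opt black — skip
    codegen→ui: ui black — skip
  codegen black
  sched→cache: cache black — skip
sched black
Every edge goes to a white or black vertex — no back edge, so the graph is acyclic.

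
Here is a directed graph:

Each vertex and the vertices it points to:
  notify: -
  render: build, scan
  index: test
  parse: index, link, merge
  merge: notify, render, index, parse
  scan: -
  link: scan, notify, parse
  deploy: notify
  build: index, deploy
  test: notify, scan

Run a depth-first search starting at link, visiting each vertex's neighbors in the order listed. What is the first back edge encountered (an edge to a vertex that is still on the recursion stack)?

parse->link

DFS from link (visiting each vertex's neighbors in the order listed); mark gray on enter, black on exit:
link gray
  scan gray
  scan black
  notify gray
  notify black
  parse gray
    index gray
      test gray
        test→notify: notify black — skip
        test→scan: scan black — skip
      test black
    index black
    parse→link: link is gray → back edge
First back edge: parse → link.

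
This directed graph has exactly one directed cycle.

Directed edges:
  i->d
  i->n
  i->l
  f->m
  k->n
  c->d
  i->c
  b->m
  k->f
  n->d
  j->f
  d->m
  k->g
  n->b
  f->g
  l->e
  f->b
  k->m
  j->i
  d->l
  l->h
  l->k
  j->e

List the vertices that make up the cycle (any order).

DFS with gray/black marking from l:
l gray
  h gray
  h black
  e gray
  e black
  k gray
    m gray
    m black
    n gray
      d gray
        d→m: m black — skip
        d→l: l is gray → back edge
Back edge closes the cycle l → k → n → d → l; its vertices are {d, k, l, n}.

d, k, l, n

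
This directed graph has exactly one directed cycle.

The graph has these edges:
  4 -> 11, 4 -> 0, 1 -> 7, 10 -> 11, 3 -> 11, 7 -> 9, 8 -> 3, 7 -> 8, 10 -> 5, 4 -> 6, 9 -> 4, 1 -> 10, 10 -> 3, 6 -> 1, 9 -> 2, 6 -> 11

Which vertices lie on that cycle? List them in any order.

DFS with gray/black marking from 1:
1 gray
  7 gray
    9 gray
      2 gray
      2 black
      4 gray
        0 gray
        0 black
        6 gray
          6→1: 1 is gray → back edge
Back edge closes the cycle 1 → 7 → 9 → 4 → 6 → 1; its vertices are {1, 4, 6, 7, 9}.

1, 4, 6, 7, 9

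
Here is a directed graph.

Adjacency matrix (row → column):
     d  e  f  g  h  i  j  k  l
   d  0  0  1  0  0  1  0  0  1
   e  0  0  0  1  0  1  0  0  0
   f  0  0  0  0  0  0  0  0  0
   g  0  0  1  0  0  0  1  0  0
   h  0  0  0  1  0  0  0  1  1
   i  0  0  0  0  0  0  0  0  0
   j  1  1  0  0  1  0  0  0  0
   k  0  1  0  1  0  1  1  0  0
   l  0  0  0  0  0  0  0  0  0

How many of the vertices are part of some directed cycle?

A vertex is on a directed cycle iff it belongs to a strongly connected component of size ≥ 2 (or has a self-loop).
The vertices on cycles are {e, g, h, j, k} — 5 in total.

5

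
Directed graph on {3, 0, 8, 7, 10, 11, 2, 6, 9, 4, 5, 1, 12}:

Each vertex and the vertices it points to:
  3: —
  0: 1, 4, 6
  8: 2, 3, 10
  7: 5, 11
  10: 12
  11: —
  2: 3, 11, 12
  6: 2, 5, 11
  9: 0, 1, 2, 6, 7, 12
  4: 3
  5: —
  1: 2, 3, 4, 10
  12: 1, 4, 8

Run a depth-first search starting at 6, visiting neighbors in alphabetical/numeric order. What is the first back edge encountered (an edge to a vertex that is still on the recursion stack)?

DFS from 6 (visiting neighbors in alphabetical/numeric order); mark gray on enter, black on exit:
6 gray
  2 gray
    3 gray
    3 black
    11 gray
    11 black
    12 gray
      1 gray
        1→2: 2 is gray → back edge
First back edge: 1 → 2.

1->2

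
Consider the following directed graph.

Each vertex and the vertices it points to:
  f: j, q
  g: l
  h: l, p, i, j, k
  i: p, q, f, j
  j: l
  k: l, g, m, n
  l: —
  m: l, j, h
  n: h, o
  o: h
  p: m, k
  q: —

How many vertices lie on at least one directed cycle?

A vertex is on a directed cycle iff it belongs to a strongly connected component of size ≥ 2 (or has a self-loop).
The vertices on cycles are {h, i, k, m, n, o, p} — 7 in total.

7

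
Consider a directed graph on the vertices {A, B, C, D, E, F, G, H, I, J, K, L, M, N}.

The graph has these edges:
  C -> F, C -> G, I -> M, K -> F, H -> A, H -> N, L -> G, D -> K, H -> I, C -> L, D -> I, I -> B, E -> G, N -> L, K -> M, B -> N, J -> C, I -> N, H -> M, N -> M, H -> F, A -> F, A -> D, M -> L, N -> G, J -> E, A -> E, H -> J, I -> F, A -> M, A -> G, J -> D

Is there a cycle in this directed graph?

No

DFS with white/gray/black marking, starting from L:
L gray
  G gray
  G black
L black
A gray
  E gray
    E→G: G black — skip
  E black
  M gray
    M→L: L black — skip
  M black
  A→G: G black — skip
  D gray
    I gray
      B gray
        N gray
          N→M: M black — skip
          N→G: G black — skip
          N→L: L black — skip
        N black
      B black
      I→M: M black — skip
      F gray
      F black
      I→N: N black — skip
    I black
    K gray
      K→M: M black — skip
      K→F: F black — skip
    K black
  D black
  A→F: F black — skip
A black
C gray
  C→G: G black — skip
  C→F: F black — skip
  C→L: L black — skip
C black
H gray
  H→A: A black — skip
  H→F: F black — skip
  J gray
    J→C: C black — skip
    J→E: E black — skip
    J→D: D black — skip
  J black
  H→I: I black — skip
  H→M: M black — skip
  H→N: N black — skip
H black
Every edge goes to a white or black vertex — no back edge, so the graph is acyclic.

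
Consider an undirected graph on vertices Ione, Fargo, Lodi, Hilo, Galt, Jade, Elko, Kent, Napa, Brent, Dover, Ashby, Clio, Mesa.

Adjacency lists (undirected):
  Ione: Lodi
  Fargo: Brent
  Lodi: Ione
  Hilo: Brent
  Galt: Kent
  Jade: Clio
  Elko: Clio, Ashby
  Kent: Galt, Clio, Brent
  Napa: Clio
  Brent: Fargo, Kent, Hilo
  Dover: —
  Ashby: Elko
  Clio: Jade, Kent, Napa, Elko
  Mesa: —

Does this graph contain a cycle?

DFS, tracking each vertex's parent; an edge to a visited non-parent vertex closes a cycle.
Start from Jade:
visit Jade (parent –)
  visit Clio (parent Jade)
    Clio–Jade: parent, skip
    visit Kent (parent Clio)
      visit Galt (parent Kent)
        Galt–Kent: parent, skip
      Kent–Clio: parent, skip
      visit Brent (parent Kent)
        visit Fargo (parent Brent)
          Fargo–Brent: parent, skip
        Brent–Kent: parent, skip
        visit Hilo (parent Brent)
          Hilo–Brent: parent, skip
    visit Napa (parent Clio)
      Napa–Clio: parent, skip
    visit Elko (parent Clio)
      Elko–Clio: parent, skip
      visit Ashby (parent Elko)
        Ashby–Elko: parent, skip
visit Ione (parent –)
  visit Lodi (parent Ione)
    Lodi–Ione: parent, skip
visit Dover (parent –)
visit Mesa (parent –)
No non-parent visited neighbor found — the graph is a forest.

No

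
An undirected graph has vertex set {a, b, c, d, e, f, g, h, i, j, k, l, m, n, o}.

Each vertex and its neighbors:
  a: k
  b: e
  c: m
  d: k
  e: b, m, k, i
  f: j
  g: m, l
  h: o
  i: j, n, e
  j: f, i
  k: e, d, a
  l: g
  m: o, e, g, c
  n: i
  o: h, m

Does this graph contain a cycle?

DFS, tracking each vertex's parent; an edge to a visited non-parent vertex closes a cycle.
Start from m:
visit m (parent –)
  visit o (parent m)
    visit h (parent o)
      h–o: parent, skip
    o–m: parent, skip
  visit e (parent m)
    visit b (parent e)
      b–e: parent, skip
    e–m: parent, skip
    visit k (parent e)
      k–e: parent, skip
      visit d (parent k)
        d–k: parent, skip
      visit a (parent k)
        a–k: parent, skip
    visit i (parent e)
      visit j (parent i)
        visit f (parent j)
          f–j: parent, skip
        j–i: parent, skip
      visit n (parent i)
        n–i: parent, skip
      i–e: parent, skip
  visit g (parent m)
    g–m: parent, skip
    visit l (parent g)
      l–g: parent, skip
  visit c (parent m)
    c–m: parent, skip
No non-parent visited neighbor found — the graph is a forest.

No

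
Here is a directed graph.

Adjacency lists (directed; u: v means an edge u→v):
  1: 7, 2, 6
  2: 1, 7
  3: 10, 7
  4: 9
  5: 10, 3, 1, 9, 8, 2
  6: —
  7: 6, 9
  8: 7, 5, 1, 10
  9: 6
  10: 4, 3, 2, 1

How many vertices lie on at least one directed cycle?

6

A vertex is on a directed cycle iff it belongs to a strongly connected component of size ≥ 2 (or has a self-loop).
The vertices on cycles are {1, 2, 3, 5, 8, 10} — 6 in total.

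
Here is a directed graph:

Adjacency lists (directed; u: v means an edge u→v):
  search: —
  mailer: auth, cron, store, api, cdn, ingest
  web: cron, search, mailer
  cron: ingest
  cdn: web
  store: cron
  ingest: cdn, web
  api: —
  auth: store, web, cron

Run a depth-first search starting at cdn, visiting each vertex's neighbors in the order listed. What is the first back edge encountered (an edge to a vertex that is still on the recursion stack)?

ingest→cdn

DFS from cdn (visiting each vertex's neighbors in the order listed); mark gray on enter, black on exit:
cdn gray
  web gray
    cron gray
      ingest gray
        ingest→cdn: cdn is gray → back edge
First back edge: ingest → cdn.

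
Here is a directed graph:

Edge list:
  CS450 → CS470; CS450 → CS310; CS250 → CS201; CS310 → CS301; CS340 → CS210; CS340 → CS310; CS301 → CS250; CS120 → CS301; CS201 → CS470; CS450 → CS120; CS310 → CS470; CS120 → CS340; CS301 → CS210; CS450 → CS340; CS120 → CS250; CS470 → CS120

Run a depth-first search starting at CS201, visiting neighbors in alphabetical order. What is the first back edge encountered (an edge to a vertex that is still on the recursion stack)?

CS250->CS201

DFS from CS201 (visiting neighbors in alphabetical order); mark gray on enter, black on exit:
CS201 gray
  CS470 gray
    CS120 gray
      CS250 gray
        CS250→CS201: CS201 is gray → back edge
First back edge: CS250 → CS201.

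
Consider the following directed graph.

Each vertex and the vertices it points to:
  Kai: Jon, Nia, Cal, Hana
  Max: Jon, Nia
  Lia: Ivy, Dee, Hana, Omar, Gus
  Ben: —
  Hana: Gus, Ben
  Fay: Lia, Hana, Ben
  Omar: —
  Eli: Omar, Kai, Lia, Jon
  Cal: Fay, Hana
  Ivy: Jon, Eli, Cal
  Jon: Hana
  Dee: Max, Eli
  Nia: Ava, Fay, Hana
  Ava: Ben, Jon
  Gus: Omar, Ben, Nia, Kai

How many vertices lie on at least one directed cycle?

A vertex is on a directed cycle iff it belongs to a strongly connected component of size ≥ 2 (or has a self-loop).
The vertices on cycles are {Ava, Cal, Dee, Eli, Fay, Gus, Ivy, Jon, Kai, Lia, Max, Nia, Hana} — 13 in total.

13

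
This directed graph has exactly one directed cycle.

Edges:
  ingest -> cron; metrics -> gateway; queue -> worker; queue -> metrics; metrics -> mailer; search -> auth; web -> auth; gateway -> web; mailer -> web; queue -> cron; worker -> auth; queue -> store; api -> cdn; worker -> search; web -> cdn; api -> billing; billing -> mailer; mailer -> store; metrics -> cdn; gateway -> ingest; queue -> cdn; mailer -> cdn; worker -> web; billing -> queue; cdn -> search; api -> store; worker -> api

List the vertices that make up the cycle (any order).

api, queue, worker, billing

DFS with gray/black marking from billing:
billing gray
  queue gray
    cron gray
    cron black
    store gray
    store black
    cdn gray
      search gray
        auth gray
        auth black
      search black
    cdn black
    worker gray
      web gray
        web→auth: auth black — skip
        web→cdn: cdn black — skip
      web black
      worker→auth: auth black — skip
      worker→search: search black — skip
      api gray
        api→billing: billing is gray → back edge
Back edge closes the cycle billing → queue → worker → api → billing; its vertices are {api, queue, worker, billing}.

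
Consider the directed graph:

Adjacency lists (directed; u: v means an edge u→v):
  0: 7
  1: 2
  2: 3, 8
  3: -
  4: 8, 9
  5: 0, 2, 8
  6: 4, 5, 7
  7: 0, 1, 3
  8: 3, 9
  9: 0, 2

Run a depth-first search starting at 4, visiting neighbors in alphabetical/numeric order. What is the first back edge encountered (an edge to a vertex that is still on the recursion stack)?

DFS from 4 (visiting neighbors in alphabetical/numeric order); mark gray on enter, black on exit:
4 gray
  8 gray
    3 gray
    3 black
    9 gray
      0 gray
        7 gray
          7→0: 0 is gray → back edge
First back edge: 7 → 0.

7→0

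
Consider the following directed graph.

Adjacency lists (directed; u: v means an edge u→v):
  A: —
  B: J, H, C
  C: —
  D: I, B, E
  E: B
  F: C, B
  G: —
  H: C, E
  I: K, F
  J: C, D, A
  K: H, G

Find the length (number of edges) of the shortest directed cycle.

3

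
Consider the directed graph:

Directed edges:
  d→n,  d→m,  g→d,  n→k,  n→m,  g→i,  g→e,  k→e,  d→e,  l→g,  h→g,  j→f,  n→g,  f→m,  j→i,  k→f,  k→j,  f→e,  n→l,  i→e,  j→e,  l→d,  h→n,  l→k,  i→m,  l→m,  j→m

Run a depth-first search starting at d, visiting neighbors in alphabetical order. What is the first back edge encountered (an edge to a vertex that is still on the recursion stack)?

DFS from d (visiting neighbors in alphabetical order); mark gray on enter, black on exit:
d gray
  e gray
  e black
  m gray
  m black
  n gray
    g gray
      g→d: d is gray → back edge
First back edge: g → d.

g→d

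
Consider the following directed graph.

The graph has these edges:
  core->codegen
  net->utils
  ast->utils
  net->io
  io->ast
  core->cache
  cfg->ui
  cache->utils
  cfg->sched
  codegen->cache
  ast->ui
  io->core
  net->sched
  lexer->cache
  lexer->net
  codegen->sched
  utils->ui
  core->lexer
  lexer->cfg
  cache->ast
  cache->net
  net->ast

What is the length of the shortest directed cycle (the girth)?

For each vertex v, BFS finds the shortest path from v back to v.
The shortest such closed walk is core → cache → net → io → core, length 4.

4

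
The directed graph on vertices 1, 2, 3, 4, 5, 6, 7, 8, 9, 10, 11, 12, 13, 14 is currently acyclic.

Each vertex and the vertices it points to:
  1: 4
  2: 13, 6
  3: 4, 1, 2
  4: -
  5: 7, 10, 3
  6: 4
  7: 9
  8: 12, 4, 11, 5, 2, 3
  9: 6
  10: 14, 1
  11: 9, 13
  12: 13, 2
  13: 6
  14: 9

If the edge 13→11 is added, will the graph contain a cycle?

Yes

Adding 13→11 creates a cycle iff 11 can already reach 13.
Path from 11: 11 → 13.
So 11 → … → 13 → 11 is a cycle.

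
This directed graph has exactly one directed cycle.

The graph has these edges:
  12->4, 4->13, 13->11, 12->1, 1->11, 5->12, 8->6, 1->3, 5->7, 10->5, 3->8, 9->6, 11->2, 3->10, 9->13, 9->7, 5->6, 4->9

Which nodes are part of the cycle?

DFS with gray/black marking from 12:
12 gray
  4 gray
    13 gray
      11 gray
        2 gray
        2 black
      11 black
    13 black
    9 gray
      9→13: 13 black — skip
      7 gray
      7 black
      6 gray
      6 black
    9 black
  4 black
  1 gray
    3 gray
      10 gray
        5 gray
          5→12: 12 is gray → back edge
Back edge closes the cycle 12 → 1 → 3 → 10 → 5 → 12; its vertices are {1, 3, 5, 10, 12}.

1, 3, 5, 10, 12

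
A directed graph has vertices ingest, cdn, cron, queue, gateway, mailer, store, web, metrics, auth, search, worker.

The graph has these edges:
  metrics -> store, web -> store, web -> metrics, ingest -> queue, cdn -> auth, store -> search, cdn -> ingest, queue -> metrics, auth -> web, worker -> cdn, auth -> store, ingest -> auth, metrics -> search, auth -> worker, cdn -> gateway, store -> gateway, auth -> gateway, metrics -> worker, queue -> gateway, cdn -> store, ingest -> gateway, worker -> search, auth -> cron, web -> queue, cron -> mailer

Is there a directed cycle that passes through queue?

queue is on a cycle iff queue can reach itself via ≥1 edge.
queue → metrics → worker → cdn → ingest → queue — yes.

Yes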